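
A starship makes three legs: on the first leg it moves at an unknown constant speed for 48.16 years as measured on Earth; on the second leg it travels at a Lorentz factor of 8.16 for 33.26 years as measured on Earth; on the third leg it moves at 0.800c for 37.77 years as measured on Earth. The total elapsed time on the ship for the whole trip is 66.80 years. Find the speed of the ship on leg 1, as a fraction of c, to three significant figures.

Leg 1: speed unknown; τ_1 = 48.16/γ_1.
Leg 2: γ = 8.16; τ_2 = 33.26/8.160 = 4.076 years.
Leg 3: γ = 1/√(1 − 0.800²) = 5/3 ≈ 1.667; τ_3 = 37.77/1.667 = 22.66 years.
Total proper time: τ_1 + 4.076 + 22.66 = 66.80, so τ_1 = 66.80 − 26.74 = 40.06 years.
γ_1 = 48.16/40.06 = 1.202; β = √(1 − 1/γ²) = √0.3080.

β = 0.555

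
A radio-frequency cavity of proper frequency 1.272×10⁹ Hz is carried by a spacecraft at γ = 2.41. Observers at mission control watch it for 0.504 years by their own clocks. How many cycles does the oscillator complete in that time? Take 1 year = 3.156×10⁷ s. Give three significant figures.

γ = 2.41
During 0.504 years of lab time, the oscillator's proper time advances by τ = Δt/γ = 0.504/2.410 = 0.2091 years = 6.600×10⁶ s.
N = f × τ = 1.272×10⁹ × 6.600×10⁶ = 8.395×10¹⁵.

N = 8.40×10¹⁵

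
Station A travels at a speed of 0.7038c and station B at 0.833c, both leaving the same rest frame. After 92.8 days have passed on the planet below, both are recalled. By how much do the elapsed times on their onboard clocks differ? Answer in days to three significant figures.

A: γ = 1/√(1 − 0.7038²) = 1/√0.5047 = 1.408; τ_A = 92.8/1.408 = 65.92 days.
B: γ = 1/√(1 − 0.833²) = 1/√0.3061 = 1.807; τ_B = 92.8/1.807 = 51.34 days.

|τ_A − τ_B| = 14.6 days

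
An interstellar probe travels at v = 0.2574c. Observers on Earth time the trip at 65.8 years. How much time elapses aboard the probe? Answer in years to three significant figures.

γ = 1/√(1 − 0.2574²) = 1/√0.9337 = 1.035
The interval measured on Earth is the dilated one; the clock aboard the probe measures the proper time τ = Δt/γ = 65.8/1.035 years.

τ = 63.6 years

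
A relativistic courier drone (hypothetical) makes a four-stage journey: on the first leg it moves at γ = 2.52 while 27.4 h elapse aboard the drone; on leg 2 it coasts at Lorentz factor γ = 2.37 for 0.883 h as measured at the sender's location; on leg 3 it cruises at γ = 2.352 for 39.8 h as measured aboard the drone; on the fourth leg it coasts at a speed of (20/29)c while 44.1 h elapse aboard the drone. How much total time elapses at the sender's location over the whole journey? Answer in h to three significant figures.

Δt = 224 h

Leg 1: γ = 2.52; Δt_1 = 2.520 × 27.4 = 69.05 h.
Leg 2: 0.883 h is already measured at the sender's location.
Leg 3: γ = 2.352; Δt_3 = 2.352 × 39.8 = 93.61 h.
Leg 4: γ = 1/√(1 − (20/29)²) = 29/21 ≈ 1.381; Δt_4 = 1.381 × 44.1 = 60.90 h.
Total: 69.05 + 0.8830 + 93.61 + 60.90 h.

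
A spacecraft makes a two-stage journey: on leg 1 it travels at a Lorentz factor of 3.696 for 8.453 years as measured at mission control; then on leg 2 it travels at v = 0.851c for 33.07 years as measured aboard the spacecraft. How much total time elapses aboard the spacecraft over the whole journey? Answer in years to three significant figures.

τ = 35.4 years

Leg 1: γ = 3.696; τ_1 = 8.453/3.696 = 2.287 years.
Leg 2: 33.07 years is already measured aboard the spacecraft.
Total: 2.287 + 33.07 years.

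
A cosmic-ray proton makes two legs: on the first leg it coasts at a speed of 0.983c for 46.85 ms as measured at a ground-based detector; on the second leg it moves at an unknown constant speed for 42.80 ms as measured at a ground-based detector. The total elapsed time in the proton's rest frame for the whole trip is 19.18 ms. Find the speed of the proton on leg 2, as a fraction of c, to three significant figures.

β = 0.969

Leg 1: γ = 1/√(1 − 0.983²) = 1/√0.03371 = 5.446; τ_1 = 46.85/5.446 = 8.602 ms.
Leg 2: speed unknown; τ_2 = 42.80/γ_2.
Total proper time: 8.602 + τ_2 = 19.18, so τ_2 = 19.18 − 8.602 = 10.58 ms.
γ_2 = 42.80/10.58 = 4.046; β = √(1 − 1/γ²) = √0.9389.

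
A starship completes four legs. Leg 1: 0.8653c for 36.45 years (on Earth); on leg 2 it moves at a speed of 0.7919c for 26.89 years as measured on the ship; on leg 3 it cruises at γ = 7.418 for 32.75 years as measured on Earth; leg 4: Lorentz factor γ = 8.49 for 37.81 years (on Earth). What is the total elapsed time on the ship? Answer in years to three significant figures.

Leg 1: γ = 1/√(1 − 0.8653²) = 1/√0.2513 = 1.995; τ_1 = 36.45/1.995 = 18.27 years.
Leg 2: 26.89 years is already measured on the ship.
Leg 3: γ = 7.418; τ_3 = 32.75/7.418 = 4.415 years.
Leg 4: γ = 8.49; τ_4 = 37.81/8.490 = 4.453 years.
Total: 18.27 + 26.89 + 4.415 + 4.453 years.

τ = 54.0 years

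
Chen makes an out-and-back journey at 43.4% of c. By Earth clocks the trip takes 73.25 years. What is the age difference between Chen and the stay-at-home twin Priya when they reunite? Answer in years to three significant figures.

β = 0.434; γ = 1/√(1 − 0.434²) = 1/√0.8116 = 1.110
Chen's elapsed proper time: τ = 73.25/1.110 = 65.99 years.
Age gap = Δt − τ = 73.25 − 65.99 years.

Δt − τ = 7.26 years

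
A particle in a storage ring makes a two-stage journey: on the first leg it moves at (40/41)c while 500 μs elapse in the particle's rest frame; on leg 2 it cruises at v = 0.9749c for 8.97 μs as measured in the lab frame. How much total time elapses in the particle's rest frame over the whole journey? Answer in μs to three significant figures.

τ = 502 μs

Leg 1: 500 μs is already measured in the particle's rest frame.
Leg 2: γ = 1/√(1 − 0.9749²) = 1/√0.04957 = 4.491; τ_2 = 8.97/4.491 = 1.997 μs.
Total: 500.0 + 1.997 μs.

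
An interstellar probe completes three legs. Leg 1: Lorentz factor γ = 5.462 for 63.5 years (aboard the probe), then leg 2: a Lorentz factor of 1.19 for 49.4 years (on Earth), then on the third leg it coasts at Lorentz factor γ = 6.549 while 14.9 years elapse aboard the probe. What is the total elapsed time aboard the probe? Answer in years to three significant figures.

τ = 120 years

Leg 1: 63.5 years is already measured aboard the probe.
Leg 2: γ = 1.19; τ_2 = 49.4/1.190 = 41.51 years.
Leg 3: 14.9 years is already measured aboard the probe.
Total: 63.50 + 41.51 + 14.90 years.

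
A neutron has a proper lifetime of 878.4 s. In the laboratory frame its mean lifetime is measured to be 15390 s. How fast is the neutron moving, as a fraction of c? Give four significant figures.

γ = Δt/τ₀ = 15390/878.4 = 17.52
β = √(1 − 1/γ²) = √(1 − 0.003258) = √0.9967

v = 0.9984c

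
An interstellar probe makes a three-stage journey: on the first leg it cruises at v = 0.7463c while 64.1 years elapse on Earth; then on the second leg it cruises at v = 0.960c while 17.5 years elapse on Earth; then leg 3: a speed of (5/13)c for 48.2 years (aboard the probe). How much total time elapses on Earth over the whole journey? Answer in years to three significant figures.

Leg 1: 64.1 years is already measured on Earth.
Leg 2: 17.5 years is already measured on Earth.
Leg 3: γ = 1/√(1 − (5/13)²) = 13/12 ≈ 1.083; Δt_3 = 1.083 × 48.2 = 52.22 years.
Total: 64.10 + 17.50 + 52.22 years.

Δt = 134 years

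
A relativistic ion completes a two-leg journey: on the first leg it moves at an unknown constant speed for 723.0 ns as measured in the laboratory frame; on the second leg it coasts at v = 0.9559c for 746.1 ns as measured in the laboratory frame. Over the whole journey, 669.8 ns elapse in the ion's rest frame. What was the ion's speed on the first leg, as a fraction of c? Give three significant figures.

Leg 1: speed unknown; τ_1 = 723.0/γ_1.
Leg 2: γ = 1/√(1 − 0.9559²) = 1/√0.08626 = 3.405; τ_2 = 746.1/3.405 = 219.1 ns.
Total proper time: τ_1 + 219.1 = 669.8, so τ_1 = 669.8 − 219.1 = 450.7 ns.
γ_1 = 723.0/450.7 = 1.604; β = √(1 − 1/γ²) = √0.6114.

β = 0.782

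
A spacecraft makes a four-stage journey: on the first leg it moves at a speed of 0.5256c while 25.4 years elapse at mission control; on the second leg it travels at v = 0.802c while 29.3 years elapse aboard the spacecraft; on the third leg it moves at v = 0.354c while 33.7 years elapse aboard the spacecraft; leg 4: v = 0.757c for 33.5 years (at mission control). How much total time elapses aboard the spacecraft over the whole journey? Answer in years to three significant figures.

τ = 106 years

Leg 1: γ = 1/√(1 − 0.5256²) = 1/√0.7237 = 1.175; τ_1 = 25.4/1.175 = 21.61 years.
Leg 2: 29.3 years is already measured aboard the spacecraft.
Leg 3: 33.7 years is already measured aboard the spacecraft.
Leg 4: γ = 1/√(1 − 0.757²) = 1/√0.4270 = 1.530; τ_4 = 33.5/1.530 = 21.89 years.
Total: 21.61 + 29.30 + 33.70 + 21.89 years.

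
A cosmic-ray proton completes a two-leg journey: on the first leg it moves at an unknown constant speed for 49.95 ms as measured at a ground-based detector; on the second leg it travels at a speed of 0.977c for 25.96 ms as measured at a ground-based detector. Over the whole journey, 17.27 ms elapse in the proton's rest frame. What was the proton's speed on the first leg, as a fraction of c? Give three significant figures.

β = 0.972

Leg 1: speed unknown; τ_1 = 49.95/γ_1.
Leg 2: γ = 1/√(1 − 0.977²) = 1/√0.04547 = 4.690; τ_2 = 25.96/4.690 = 5.536 ms.
Total proper time: τ_1 + 5.536 = 17.27, so τ_1 = 17.27 − 5.536 = 11.73 ms.
γ_1 = 49.95/11.73 = 4.257; β = √(1 − 1/γ²) = √0.9448.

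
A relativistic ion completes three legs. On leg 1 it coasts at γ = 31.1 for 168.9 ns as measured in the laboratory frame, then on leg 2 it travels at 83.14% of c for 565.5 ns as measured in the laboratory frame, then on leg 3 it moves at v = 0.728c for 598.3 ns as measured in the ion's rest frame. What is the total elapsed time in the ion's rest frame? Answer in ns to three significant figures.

τ = 918 ns

Leg 1: γ = 31.1; τ_1 = 168.9/31.10 = 5.431 ns.
Leg 2: β = 0.8314; γ = 1/√(1 − 0.8314²) = 1/√0.3088 = 1.800; τ_2 = 565.5/1.800 = 314.2 ns.
Leg 3: 598.3 ns is already measured in the ion's rest frame.
Total: 5.431 + 314.2 + 598.3 ns.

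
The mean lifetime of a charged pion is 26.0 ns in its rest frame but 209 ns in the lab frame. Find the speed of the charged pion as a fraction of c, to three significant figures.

β = 0.992

γ = Δt/τ₀ = 209/26.0 = 8.038
β = √(1 − 1/γ²) = √(1 − 0.01548) = √0.9845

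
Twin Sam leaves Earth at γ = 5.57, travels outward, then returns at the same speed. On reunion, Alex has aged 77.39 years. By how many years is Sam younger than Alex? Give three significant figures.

γ = 5.57
Sam's elapsed proper time: τ = 77.39/5.570 = 13.89 years.
Age gap = Δt − τ = 77.39 − 13.89 years.

Δt − τ = 63.5 years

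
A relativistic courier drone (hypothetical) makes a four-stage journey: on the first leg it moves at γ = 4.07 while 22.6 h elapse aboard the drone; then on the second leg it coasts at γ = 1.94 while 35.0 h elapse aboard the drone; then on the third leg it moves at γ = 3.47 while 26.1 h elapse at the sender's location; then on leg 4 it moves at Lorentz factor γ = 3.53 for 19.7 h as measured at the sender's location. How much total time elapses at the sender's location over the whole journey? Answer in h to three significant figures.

Δt = 206 h

Leg 1: γ = 4.07; Δt_1 = 4.070 × 22.6 = 91.98 h.
Leg 2: γ = 1.94; Δt_2 = 1.940 × 35.0 = 67.90 h.
Leg 3: 26.1 h is already measured at the sender's location.
Leg 4: 19.7 h is already measured at the sender's location.
Total: 91.98 + 67.90 + 26.10 + 19.70 h.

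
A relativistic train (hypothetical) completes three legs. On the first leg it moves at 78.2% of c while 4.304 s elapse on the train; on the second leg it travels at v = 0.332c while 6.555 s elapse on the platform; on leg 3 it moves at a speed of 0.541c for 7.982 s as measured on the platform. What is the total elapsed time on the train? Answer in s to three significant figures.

Leg 1: 4.304 s is already measured on the train.
Leg 2: γ = 1/√(1 − 0.332²) = 1/√0.8898 = 1.060; τ_2 = 6.555/1.060 = 6.183 s.
Leg 3: γ = 1/√(1 − 0.541²) = 1/√0.7073 = 1.189; τ_3 = 7.982/1.189 = 6.713 s.
Total: 4.304 + 6.183 + 6.713 s.

τ = 17.2 s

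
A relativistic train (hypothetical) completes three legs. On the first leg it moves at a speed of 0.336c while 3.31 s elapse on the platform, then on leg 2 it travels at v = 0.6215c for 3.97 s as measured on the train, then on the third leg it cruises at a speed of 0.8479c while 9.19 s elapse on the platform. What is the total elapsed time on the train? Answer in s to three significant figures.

Leg 1: γ = 1/√(1 − 0.336²) = 1/√0.8871 = 1.062; τ_1 = 3.31/1.062 = 3.118 s.
Leg 2: 3.97 s is already measured on the train.
Leg 3: γ = 1/√(1 − 0.8479²) = 1/√0.2811 = 1.886; τ_3 = 9.19/1.886 = 4.872 s.
Total: 3.118 + 3.970 + 4.872 s.

τ = 12.0 s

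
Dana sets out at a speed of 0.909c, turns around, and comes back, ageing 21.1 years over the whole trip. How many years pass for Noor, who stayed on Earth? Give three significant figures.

Δt = 50.6 years

γ = 1/√(1 − 0.909²) = 1/√0.1737 = 2.399
Earth-frame duration is the dilated interval: Δt = γτ = 2.399 × 21.1 years.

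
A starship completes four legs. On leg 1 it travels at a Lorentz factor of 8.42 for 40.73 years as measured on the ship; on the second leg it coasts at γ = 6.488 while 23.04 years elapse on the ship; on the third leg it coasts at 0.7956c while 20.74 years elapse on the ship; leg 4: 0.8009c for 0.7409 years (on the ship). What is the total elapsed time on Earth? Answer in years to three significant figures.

Δt = 528 years

Leg 1: γ = 8.42; Δt_1 = 8.420 × 40.73 = 342.9 years.
Leg 2: γ = 6.488; Δt_2 = 6.488 × 23.04 = 149.5 years.
Leg 3: γ = 1/√(1 − 0.7956²) = 1/√0.3670 = 1.651; Δt_3 = 1.651 × 20.74 = 34.23 years.
Leg 4: γ = 1/√(1 − 0.8009²) = 1/√0.3586 = 1.670; Δt_4 = 1.670 × 0.7409 = 1.237 years.
Total: 342.9 + 149.5 + 34.23 + 1.237 years.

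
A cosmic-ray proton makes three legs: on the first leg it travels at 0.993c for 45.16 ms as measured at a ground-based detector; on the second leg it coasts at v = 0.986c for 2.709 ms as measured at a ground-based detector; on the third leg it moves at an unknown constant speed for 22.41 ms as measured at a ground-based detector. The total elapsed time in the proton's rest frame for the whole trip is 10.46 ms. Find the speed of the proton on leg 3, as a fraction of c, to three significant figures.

Leg 1: γ = 1/√(1 − 0.993²) = 1/√0.01395 = 8.466; τ_1 = 45.16/8.466 = 5.334 ms.
Leg 2: γ = 1/√(1 − 0.986²) = 1/√0.02780 = 5.997; τ_2 = 2.709/5.997 = 0.4517 ms.
Leg 3: speed unknown; τ_3 = 22.41/γ_3.
Total proper time: 5.334 + 0.4517 + τ_3 = 10.46, so τ_3 = 10.46 − 5.786 = 4.674 ms.
γ_3 = 22.41/4.674 = 4.794; β = √(1 − 1/γ²) = √0.9565.

β = 0.978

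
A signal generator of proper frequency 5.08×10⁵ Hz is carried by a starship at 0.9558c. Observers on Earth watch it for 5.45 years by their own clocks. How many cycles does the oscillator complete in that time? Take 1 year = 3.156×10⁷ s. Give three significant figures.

γ = 1/√(1 − 0.9558²) = 1/√0.08645 = 3.401
During 5.45 years of lab time, the oscillator's proper time advances by τ = Δt/γ = 5.45/3.401 = 1.602 years = 5.057×10⁷ s.
N = f × τ = 5.08×10⁵ × 5.057×10⁷ = 2.569×10¹³.

N = 2.57×10¹³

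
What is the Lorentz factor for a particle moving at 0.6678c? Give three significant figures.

γ = 1/√(1 − 0.6678²) = 1/√0.5540 = 1.343

γ = 1.34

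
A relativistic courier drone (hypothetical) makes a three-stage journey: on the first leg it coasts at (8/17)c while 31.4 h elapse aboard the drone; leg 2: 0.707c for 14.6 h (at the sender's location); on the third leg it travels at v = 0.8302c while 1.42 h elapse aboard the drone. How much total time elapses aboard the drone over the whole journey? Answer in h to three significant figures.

Leg 1: 31.4 h is already measured aboard the drone.
Leg 2: γ = 1/√(1 − 0.707²) = 1/√0.5002 = 1.414; τ_2 = 14.6/1.414 = 10.33 h.
Leg 3: 1.42 h is already measured aboard the drone.
Total: 31.40 + 10.33 + 1.420 h.

τ = 43.1 h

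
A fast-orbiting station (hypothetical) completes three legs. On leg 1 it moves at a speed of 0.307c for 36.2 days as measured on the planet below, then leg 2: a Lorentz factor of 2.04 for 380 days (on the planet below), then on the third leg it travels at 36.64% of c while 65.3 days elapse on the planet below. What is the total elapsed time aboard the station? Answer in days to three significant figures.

τ = 281 days

Leg 1: γ = 1/√(1 − 0.307²) = 1/√0.9058 = 1.051; τ_1 = 36.2/1.051 = 34.45 days.
Leg 2: γ = 2.04; τ_2 = 380/2.040 = 186.3 days.
Leg 3: β = 0.3664; γ = 1/√(1 − 0.3664²) = 1/√0.8658 = 1.075; τ_3 = 65.3/1.075 = 60.76 days.
Total: 34.45 + 186.3 + 60.76 days.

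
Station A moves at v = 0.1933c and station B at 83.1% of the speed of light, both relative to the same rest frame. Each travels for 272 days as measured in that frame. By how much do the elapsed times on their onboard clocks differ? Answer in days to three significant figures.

|τ_A − τ_B| = 116 days

A: γ = 1/√(1 − 0.1933²) = 1/√0.9626 = 1.019; τ_A = 272/1.019 = 266.9 days.
B: β = 0.831; γ = 1/√(1 − 0.831²) = 1/√0.3094 = 1.798; τ_B = 272/1.798 = 151.3 days.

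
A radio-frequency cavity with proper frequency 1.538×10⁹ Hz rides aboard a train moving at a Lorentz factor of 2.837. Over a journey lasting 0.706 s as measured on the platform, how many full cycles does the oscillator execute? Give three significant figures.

N = 3.83×10⁸

γ = 2.837
The oscillator's own cycle count is N = f × τ where τ is the proper time on the train. τ = Δt/γ = 0.706/2.837 = 0.2489 s = 2.489×10⁻¹ s.
N = 1.538×10⁹ × 2.489×10⁻¹ = 3.827×10⁸.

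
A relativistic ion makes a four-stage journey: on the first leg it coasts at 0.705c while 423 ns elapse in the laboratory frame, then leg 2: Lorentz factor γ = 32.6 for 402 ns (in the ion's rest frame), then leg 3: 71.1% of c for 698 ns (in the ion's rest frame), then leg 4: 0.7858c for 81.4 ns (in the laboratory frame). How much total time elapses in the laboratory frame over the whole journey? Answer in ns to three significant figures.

Leg 1: 423 ns is already measured in the laboratory frame.
Leg 2: γ = 32.6; Δt_2 = 32.60 × 402 = 1.311×10⁴ ns.
Leg 3: β = 0.711; γ = 1/√(1 − 0.711²) = 1/√0.4945 = 1.422; Δt_3 = 1.422 × 698 = 992.6 ns.
Leg 4: 81.4 ns is already measured in the laboratory frame.
Total: 423.0 + 1.311×10⁴ + 992.6 + 81.40 ns.

Δt = 1.46×10⁴ ns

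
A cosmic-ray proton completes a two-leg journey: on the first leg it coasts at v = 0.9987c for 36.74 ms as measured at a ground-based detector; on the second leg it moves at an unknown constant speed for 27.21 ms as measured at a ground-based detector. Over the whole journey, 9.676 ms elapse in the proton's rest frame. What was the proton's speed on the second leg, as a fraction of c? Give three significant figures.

Leg 1: γ = 1/√(1 − 0.9987²) = 1/√0.002598 = 19.62; τ_1 = 36.74/19.62 = 1.873 ms.
Leg 2: speed unknown; τ_2 = 27.21/γ_2.
Total proper time: 1.873 + τ_2 = 9.676, so τ_2 = 9.676 − 1.873 = 7.803 ms.
γ_2 = 27.21/7.803 = 3.487; β = √(1 − 1/γ²) = √0.9178.

β = 0.958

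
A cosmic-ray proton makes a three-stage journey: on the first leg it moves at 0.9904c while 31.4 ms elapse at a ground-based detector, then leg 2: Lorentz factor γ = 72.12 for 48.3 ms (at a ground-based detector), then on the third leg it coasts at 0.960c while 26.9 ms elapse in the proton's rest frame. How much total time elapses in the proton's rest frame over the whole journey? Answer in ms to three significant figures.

τ = 31.9 ms

Leg 1: γ = 1/√(1 − 0.9904²) = 1/√0.01911 = 7.234; τ_1 = 31.4/7.234 = 4.340 ms.
Leg 2: γ = 72.12; τ_2 = 48.3/72.12 = 0.6697 ms.
Leg 3: 26.9 ms is already measured in the proton's rest frame.
Total: 4.340 + 0.6697 + 26.90 ms.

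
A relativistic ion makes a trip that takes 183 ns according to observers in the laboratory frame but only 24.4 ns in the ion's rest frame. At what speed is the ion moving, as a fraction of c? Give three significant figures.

The proper time is measured in the ion's rest frame (both events occur at the ion's location); Δt is measured in the laboratory frame. γ = Δt/τ = 183/24.4 = 7.500.
β = √(1 − 1/γ²) = √(1 − 0.01778) = √0.9822

β = 0.991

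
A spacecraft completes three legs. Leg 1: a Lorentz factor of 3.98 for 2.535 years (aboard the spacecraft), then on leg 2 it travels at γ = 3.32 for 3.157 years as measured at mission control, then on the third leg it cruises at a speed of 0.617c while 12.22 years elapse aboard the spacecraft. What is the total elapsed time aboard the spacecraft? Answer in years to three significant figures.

Leg 1: 2.535 years is already measured aboard the spacecraft.
Leg 2: γ = 3.32; τ_2 = 3.157/3.320 = 0.9509 years.
Leg 3: 12.22 years is already measured aboard the spacecraft.
Total: 2.535 + 0.9509 + 12.22 years.

τ = 15.7 years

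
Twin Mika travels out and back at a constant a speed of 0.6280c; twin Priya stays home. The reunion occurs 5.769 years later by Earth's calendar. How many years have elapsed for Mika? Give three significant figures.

γ = 1/√(1 − 0.6280²) = 1/√0.6056 = 1.285
Mika's clock measures proper time along the trip: τ = Δt/γ = 5.769/1.285 years.

τ = 4.49 years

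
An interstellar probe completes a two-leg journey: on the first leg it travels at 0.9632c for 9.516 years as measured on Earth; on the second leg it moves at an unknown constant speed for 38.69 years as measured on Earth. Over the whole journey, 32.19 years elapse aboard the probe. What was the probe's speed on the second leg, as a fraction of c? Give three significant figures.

β = 0.643

Leg 1: γ = 1/√(1 − 0.9632²) = 1/√0.07225 = 3.720; τ_1 = 9.516/3.720 = 2.558 years.
Leg 2: speed unknown; τ_2 = 38.69/γ_2.
Total proper time: 2.558 + τ_2 = 32.19, so τ_2 = 32.19 − 2.558 = 29.63 years.
γ_2 = 38.69/29.63 = 1.306; β = √(1 − 1/γ²) = √0.4134.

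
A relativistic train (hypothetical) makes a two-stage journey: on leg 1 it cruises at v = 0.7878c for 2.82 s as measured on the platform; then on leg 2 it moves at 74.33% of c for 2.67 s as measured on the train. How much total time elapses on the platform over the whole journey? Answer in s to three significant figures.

Δt = 6.81 s

Leg 1: 2.82 s is already measured on the platform.
Leg 2: β = 0.7433; γ = 1/√(1 − 0.7433²) = 1/√0.4475 = 1.495; Δt_2 = 1.495 × 2.67 = 3.991 s.
Total: 2.820 + 3.991 s.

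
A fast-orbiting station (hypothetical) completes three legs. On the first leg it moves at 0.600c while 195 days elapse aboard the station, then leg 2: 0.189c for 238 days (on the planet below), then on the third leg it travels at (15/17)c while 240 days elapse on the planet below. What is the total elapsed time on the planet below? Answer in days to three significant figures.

Leg 1: γ = 1/√(1 − 0.600²) = 5/4 = 1.250; Δt_1 = 1.250 × 195 = 243.8 days.
Leg 2: 238 days is already measured on the planet below.
Leg 3: 240 days is already measured on the planet below.
Total: 243.8 + 238.0 + 240.0 days.

Δt = 722 days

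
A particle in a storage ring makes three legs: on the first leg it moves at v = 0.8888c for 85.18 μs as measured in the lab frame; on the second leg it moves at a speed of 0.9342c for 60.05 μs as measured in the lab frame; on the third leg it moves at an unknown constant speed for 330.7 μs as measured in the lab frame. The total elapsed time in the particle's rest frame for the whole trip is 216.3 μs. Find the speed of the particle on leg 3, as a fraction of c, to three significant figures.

β = 0.882

Leg 1: γ = 1/√(1 − 0.8888²) = 1/√0.2100 = 2.182; τ_1 = 85.18/2.182 = 39.04 μs.
Leg 2: γ = 1/√(1 − 0.9342²) = 1/√0.1273 = 2.803; τ_2 = 60.05/2.803 = 21.42 μs.
Leg 3: speed unknown; τ_3 = 330.7/γ_3.
Total proper time: 39.04 + 21.42 + τ_3 = 216.3, so τ_3 = 216.3 − 60.46 = 155.8 μs.
γ_3 = 330.7/155.8 = 2.122; β = √(1 − 1/γ²) = √0.7779.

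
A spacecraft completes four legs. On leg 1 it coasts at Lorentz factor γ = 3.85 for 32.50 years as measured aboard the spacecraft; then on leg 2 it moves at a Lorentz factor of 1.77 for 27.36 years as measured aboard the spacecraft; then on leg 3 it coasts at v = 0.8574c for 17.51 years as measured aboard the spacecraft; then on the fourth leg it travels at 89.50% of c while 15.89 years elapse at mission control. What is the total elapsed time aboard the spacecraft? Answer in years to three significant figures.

τ = 84.5 years

Leg 1: 32.50 years is already measured aboard the spacecraft.
Leg 2: 27.36 years is already measured aboard the spacecraft.
Leg 3: 17.51 years is already measured aboard the spacecraft.
Leg 4: β = 0.8950; γ = 1/√(1 − 0.8950²) = 1/√0.1990 = 2.242; τ_4 = 15.89/2.242 = 7.088 years.
Total: 32.50 + 27.36 + 17.51 + 7.088 years.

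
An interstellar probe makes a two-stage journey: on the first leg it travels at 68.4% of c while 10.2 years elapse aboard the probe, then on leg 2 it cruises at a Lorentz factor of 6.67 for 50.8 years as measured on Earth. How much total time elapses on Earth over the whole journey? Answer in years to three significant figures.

Leg 1: β = 0.684; γ = 1/√(1 − 0.684²) = 1/√0.5321 = 1.371; Δt_1 = 1.371 × 10.2 = 13.98 years.
Leg 2: 50.8 years is already measured on Earth.
Total: 13.98 + 50.80 years.

Δt = 64.8 years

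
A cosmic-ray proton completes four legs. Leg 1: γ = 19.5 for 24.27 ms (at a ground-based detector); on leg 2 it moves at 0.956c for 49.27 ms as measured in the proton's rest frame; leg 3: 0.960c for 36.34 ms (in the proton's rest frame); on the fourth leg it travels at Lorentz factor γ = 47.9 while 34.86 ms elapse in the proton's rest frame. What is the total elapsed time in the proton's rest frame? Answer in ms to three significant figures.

Leg 1: γ = 19.5; τ_1 = 24.27/19.50 = 1.245 ms.
Leg 2: 49.27 ms is already measured in the proton's rest frame.
Leg 3: 36.34 ms is already measured in the proton's rest frame.
Leg 4: 34.86 ms is already measured in the proton's rest frame.
Total: 1.245 + 49.27 + 36.34 + 34.86 ms.

τ = 122 ms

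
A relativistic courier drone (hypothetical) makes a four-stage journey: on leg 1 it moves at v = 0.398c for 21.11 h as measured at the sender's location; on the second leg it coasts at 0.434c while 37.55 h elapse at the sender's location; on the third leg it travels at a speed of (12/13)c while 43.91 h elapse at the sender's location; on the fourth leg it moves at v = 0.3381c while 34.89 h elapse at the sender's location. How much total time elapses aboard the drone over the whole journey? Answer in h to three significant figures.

Leg 1: γ = 1/√(1 − 0.398²) = 1/√0.8416 = 1.090; τ_1 = 21.11/1.090 = 19.37 h.
Leg 2: γ = 1/√(1 − 0.434²) = 1/√0.8116 = 1.110; τ_2 = 37.55/1.110 = 33.83 h.
Leg 3: γ = 1/√(1 − (12/13)²) = 13/5 = 2.600; τ_3 = 43.91/2.600 = 16.89 h.
Leg 4: γ = 1/√(1 − 0.3381²) = 1/√0.8857 = 1.063; τ_4 = 34.89/1.063 = 32.84 h.
Total: 19.37 + 33.83 + 16.89 + 32.84 h.

τ = 103 h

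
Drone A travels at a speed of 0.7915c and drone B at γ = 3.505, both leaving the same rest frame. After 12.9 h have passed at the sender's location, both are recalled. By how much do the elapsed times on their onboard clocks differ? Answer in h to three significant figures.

|τ_A − τ_B| = 4.20 h

A: γ = 1/√(1 − 0.7915²) = 1/√0.3735 = 1.636; τ_A = 12.9/1.636 = 7.884 h.
B: γ = 3.505; τ_B = 12.9/3.505 = 3.680 h.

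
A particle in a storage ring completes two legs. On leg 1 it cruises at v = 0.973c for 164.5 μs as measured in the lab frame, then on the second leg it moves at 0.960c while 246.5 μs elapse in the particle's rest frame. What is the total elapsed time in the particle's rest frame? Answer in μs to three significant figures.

τ = 284 μs

Leg 1: γ = 1/√(1 − 0.973²) = 1/√0.05327 = 4.333; τ_1 = 164.5/4.333 = 37.97 μs.
Leg 2: 246.5 μs is already measured in the particle's rest frame.
Total: 37.97 + 246.5 μs.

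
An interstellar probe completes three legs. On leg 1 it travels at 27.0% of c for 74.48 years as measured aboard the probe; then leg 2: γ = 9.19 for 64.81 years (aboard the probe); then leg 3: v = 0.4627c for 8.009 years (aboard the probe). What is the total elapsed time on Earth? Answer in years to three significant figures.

Leg 1: β = 0.270; γ = 1/√(1 − 0.270²) = 1/√0.9271 = 1.039; Δt_1 = 1.039 × 74.48 = 77.35 years.
Leg 2: γ = 9.19; Δt_2 = 9.190 × 64.81 = 595.6 years.
Leg 3: γ = 1/√(1 − 0.4627²) = 1/√0.7859 = 1.128; Δt_3 = 1.128 × 8.009 = 9.034 years.
Total: 77.35 + 595.6 + 9.034 years.

Δt = 682 years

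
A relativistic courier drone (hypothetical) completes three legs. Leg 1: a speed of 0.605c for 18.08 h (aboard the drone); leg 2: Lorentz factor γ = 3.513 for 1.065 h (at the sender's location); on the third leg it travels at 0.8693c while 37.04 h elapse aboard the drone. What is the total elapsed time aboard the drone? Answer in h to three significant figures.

τ = 55.4 h

Leg 1: 18.08 h is already measured aboard the drone.
Leg 2: γ = 3.513; τ_2 = 1.065/3.513 = 0.3032 h.
Leg 3: 37.04 h is already measured aboard the drone.
Total: 18.08 + 0.3032 + 37.04 h.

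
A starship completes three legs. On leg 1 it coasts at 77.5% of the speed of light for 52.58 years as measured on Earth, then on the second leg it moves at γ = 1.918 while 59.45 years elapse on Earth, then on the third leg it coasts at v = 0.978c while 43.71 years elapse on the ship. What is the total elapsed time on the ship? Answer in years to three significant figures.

Leg 1: β = 0.775; γ = 1/√(1 − 0.775²) = 1/√0.3994 = 1.582; τ_1 = 52.58/1.582 = 33.23 years.
Leg 2: γ = 1.918; τ_2 = 59.45/1.918 = 31.00 years.
Leg 3: 43.71 years is already measured on the ship.
Total: 33.23 + 31.00 + 43.71 years.

τ = 108 years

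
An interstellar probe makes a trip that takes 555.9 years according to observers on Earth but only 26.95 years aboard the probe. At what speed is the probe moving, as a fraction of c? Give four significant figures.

The proper time is measured aboard the probe (both events occur at the probe's location); Δt is measured on Earth. γ = Δt/τ = 555.9/26.95 = 20.63.
β = √(1 − 1/γ²) = √(1 − 0.002350) = √0.9976

β = 0.9988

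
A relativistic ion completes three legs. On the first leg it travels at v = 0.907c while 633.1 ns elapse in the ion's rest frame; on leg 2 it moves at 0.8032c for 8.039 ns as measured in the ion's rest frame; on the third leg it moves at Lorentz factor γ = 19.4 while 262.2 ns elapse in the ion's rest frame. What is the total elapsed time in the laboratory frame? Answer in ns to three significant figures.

Δt = 6600 ns

Leg 1: γ = 1/√(1 − 0.907²) = 1/√0.1774 = 2.375; Δt_1 = 2.375 × 633.1 = 1503 ns.
Leg 2: γ = 1/√(1 − 0.8032²) = 1/√0.3549 = 1.679; Δt_2 = 1.679 × 8.039 = 13.49 ns.
Leg 3: γ = 19.4; Δt_3 = 19.40 × 262.2 = 5087 ns.
Total: 1503 + 13.49 + 5087 ns.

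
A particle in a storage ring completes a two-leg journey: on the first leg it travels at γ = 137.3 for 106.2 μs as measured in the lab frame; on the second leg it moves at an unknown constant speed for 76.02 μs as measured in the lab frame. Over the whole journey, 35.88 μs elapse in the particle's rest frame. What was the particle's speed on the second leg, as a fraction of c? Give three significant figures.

Leg 1: γ = 137.3; τ_1 = 106.2/137.3 = 0.7735 μs.
Leg 2: speed unknown; τ_2 = 76.02/γ_2.
Total proper time: 0.7735 + τ_2 = 35.88, so τ_2 = 35.88 − 0.7735 = 35.11 μs.
γ_2 = 76.02/35.11 = 2.165; β = √(1 − 1/γ²) = √0.7867.

β = 0.887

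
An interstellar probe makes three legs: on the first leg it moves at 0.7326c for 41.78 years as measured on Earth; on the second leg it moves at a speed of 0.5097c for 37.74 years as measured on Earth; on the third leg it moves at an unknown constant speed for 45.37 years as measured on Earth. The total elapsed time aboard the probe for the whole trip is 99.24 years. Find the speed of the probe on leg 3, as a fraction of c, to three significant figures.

β = 0.535

Leg 1: γ = 1/√(1 − 0.7326²) = 1/√0.4633 = 1.469; τ_1 = 41.78/1.469 = 28.44 years.
Leg 2: γ = 1/√(1 − 0.5097²) = 1/√0.7402 = 1.162; τ_2 = 37.74/1.162 = 32.47 years.
Leg 3: speed unknown; τ_3 = 45.37/γ_3.
Total proper time: 28.44 + 32.47 + τ_3 = 99.24, so τ_3 = 99.24 − 60.91 = 38.33 years.
γ_3 = 45.37/38.33 = 1.184; β = √(1 − 1/γ²) = √0.2862.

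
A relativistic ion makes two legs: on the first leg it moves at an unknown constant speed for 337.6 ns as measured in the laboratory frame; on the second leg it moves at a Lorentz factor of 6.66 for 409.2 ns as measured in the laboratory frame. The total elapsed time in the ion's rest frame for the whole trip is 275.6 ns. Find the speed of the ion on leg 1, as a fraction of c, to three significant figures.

Leg 1: speed unknown; τ_1 = 337.6/γ_1.
Leg 2: γ = 6.66; τ_2 = 409.2/6.660 = 61.44 ns.
Total proper time: τ_1 + 61.44 = 275.6, so τ_1 = 275.6 − 61.44 = 214.2 ns.
γ_1 = 337.6/214.2 = 1.576; β = √(1 − 1/γ²) = √0.5976.

β = 0.773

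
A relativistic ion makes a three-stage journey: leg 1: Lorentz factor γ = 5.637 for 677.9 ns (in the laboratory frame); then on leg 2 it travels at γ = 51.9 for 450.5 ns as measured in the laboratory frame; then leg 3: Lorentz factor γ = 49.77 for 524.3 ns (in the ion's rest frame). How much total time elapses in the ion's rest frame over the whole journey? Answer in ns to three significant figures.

τ = 653 ns

Leg 1: γ = 5.637; τ_1 = 677.9/5.637 = 120.3 ns.
Leg 2: γ = 51.9; τ_2 = 450.5/51.90 = 8.680 ns.
Leg 3: 524.3 ns is already measured in the ion's rest frame.
Total: 120.3 + 8.680 + 524.3 ns.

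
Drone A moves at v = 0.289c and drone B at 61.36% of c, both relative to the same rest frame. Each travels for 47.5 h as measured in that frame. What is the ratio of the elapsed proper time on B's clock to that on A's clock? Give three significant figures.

τ_B/τ_A = 0.825

A: γ = 1/√(1 − 0.289²) = 1/√0.9165 = 1.045. B: β = 0.6136; γ = 1/√(1 − 0.6136²) = 1/√0.6235 = 1.266.
τ_A/τ_B = γ_B/γ_A = 1.266/1.045 = 1.212, so τ_B/τ_A = 0.8248.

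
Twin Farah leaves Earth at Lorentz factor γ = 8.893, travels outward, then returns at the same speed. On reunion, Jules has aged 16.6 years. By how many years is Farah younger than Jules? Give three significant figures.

γ = 8.893
Farah's elapsed proper time: τ = 16.6/8.893 = 1.867 years.
Age gap = Δt − τ = 16.6 − 1.867 years.

Δt − τ = 14.7 years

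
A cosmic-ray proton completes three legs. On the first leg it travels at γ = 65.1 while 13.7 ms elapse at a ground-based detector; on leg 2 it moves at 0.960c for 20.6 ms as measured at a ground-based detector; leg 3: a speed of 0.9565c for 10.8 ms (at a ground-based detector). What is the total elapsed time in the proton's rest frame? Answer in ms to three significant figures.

Leg 1: γ = 65.1; τ_1 = 13.7/65.10 = 0.2104 ms.
Leg 2: γ = 1/√(1 − 0.960²) = 25/7 ≈ 3.571; τ_2 = 20.6/3.571 = 5.768 ms.
Leg 3: γ = 1/√(1 − 0.9565²) = 1/√0.08511 = 3.428; τ_3 = 10.8/3.428 = 3.151 ms.
Total: 0.2104 + 5.768 + 3.151 ms.

τ = 9.13 ms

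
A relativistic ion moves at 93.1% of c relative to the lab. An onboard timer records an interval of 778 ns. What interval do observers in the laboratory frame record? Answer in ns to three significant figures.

Δt = 2130 ns

β = 0.931; γ = 1/√(1 − 0.931²) = 1/√0.1332 = 2.740
The interval measured in the ion's rest frame is the proper time (both events occur at the same place in that frame); the lab-frame interval is Δt = γτ = 2.740 × 778 ns.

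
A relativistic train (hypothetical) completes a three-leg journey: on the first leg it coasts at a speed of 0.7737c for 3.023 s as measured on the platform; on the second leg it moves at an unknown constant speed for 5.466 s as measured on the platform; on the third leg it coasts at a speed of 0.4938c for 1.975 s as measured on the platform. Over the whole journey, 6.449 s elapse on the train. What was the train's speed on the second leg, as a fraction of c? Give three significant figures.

β = 0.857

Leg 1: γ = 1/√(1 − 0.7737²) = 1/√0.4014 = 1.578; τ_1 = 3.023/1.578 = 1.915 s.
Leg 2: speed unknown; τ_2 = 5.466/γ_2.
Leg 3: γ = 1/√(1 − 0.4938²) = 1/√0.7562 = 1.150; τ_3 = 1.975/1.150 = 1.717 s.
Total proper time: 1.915 + τ_2 + 1.717 = 6.449, so τ_2 = 6.449 − 3.633 = 2.816 s.
γ_2 = 5.466/2.816 = 1.941; β = √(1 − 1/γ²) = √0.7345.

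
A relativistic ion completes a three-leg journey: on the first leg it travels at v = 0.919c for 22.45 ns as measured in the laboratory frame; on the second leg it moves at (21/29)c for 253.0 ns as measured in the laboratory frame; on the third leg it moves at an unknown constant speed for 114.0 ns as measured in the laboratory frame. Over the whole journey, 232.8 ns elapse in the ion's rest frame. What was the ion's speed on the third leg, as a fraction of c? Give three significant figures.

β = 0.901

Leg 1: γ = 1/√(1 − 0.919²) = 1/√0.1554 = 2.536; τ_1 = 22.45/2.536 = 8.851 ns.
Leg 2: γ = 1/√(1 − (21/29)²) = 29/20 = 1.450; τ_2 = 253.0/1.450 = 174.5 ns.
Leg 3: speed unknown; τ_3 = 114.0/γ_3.
Total proper time: 8.851 + 174.5 + τ_3 = 232.8, so τ_3 = 232.8 − 183.3 = 49.47 ns.
γ_3 = 114.0/49.47 = 2.305; β = √(1 − 1/γ²) = √0.8117.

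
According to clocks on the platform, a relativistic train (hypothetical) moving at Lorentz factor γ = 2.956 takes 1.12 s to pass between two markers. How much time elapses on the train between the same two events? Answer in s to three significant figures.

τ = 0.379 s

γ = 2.956
The interval measured on the platform is the dilated one; the clock on the train measures the proper time τ = Δt/γ = 1.12/2.956 s.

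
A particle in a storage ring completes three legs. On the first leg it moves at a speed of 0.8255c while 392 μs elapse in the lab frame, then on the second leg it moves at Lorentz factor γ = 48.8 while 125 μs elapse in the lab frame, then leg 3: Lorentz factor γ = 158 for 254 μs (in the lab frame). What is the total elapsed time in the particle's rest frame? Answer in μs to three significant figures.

Leg 1: γ = 1/√(1 − 0.8255²) = 1/√0.3185 = 1.772; τ_1 = 392/1.772 = 221.2 μs.
Leg 2: γ = 48.8; τ_2 = 125/48.80 = 2.561 μs.
Leg 3: γ = 158; τ_3 = 254/158.0 = 1.608 μs.
Total: 221.2 + 2.561 + 1.608 μs.

τ = 225 μs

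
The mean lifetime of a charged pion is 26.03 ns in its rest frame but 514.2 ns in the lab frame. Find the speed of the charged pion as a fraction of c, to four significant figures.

γ = Δt/τ₀ = 514.2/26.03 = 19.75
β = √(1 − 1/γ²) = √(1 − 0.002563) = √0.9974

v = 0.9987c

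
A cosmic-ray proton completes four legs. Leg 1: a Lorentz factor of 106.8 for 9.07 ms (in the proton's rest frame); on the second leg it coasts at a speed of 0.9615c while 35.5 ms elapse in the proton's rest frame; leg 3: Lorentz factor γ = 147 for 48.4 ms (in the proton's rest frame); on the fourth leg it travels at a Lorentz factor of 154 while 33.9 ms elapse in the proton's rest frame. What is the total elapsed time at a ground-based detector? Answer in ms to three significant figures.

Leg 1: γ = 106.8; Δt_1 = 106.8 × 9.07 = 968.7 ms.
Leg 2: γ = 1/√(1 − 0.9615²) = 1/√0.07552 = 3.639; Δt_2 = 3.639 × 35.5 = 129.2 ms.
Leg 3: γ = 147; Δt_3 = 147.0 × 48.4 = 7115 ms.
Leg 4: γ = 154; Δt_4 = 154.0 × 33.9 = 5221 ms.
Total: 968.7 + 129.2 + 7115 + 5221 ms.

Δt = 1.34×10⁴ ms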